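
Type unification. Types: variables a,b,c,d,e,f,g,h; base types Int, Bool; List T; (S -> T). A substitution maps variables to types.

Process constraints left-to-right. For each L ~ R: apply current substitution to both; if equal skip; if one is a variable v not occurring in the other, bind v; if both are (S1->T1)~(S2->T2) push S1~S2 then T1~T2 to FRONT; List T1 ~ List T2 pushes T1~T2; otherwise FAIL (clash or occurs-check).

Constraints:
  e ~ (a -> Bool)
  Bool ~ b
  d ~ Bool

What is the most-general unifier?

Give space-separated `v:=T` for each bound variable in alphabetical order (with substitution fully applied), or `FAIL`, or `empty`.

step 1: unify e ~ (a -> Bool)  [subst: {-} | 2 pending]
  bind e := (a -> Bool)
step 2: unify Bool ~ b  [subst: {e:=(a -> Bool)} | 1 pending]
  bind b := Bool
step 3: unify d ~ Bool  [subst: {e:=(a -> Bool), b:=Bool} | 0 pending]
  bind d := Bool

Answer: b:=Bool d:=Bool e:=(a -> Bool)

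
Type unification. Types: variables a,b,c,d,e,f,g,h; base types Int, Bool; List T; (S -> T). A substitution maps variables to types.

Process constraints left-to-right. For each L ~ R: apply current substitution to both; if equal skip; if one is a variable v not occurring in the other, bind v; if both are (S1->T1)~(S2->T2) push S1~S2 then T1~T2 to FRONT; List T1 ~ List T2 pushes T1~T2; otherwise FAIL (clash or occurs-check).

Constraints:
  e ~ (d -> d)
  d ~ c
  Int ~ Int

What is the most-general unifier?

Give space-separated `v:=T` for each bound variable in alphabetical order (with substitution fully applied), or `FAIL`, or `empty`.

Answer: d:=c e:=(c -> c)

Derivation:
step 1: unify e ~ (d -> d)  [subst: {-} | 2 pending]
  bind e := (d -> d)
step 2: unify d ~ c  [subst: {e:=(d -> d)} | 1 pending]
  bind d := c
step 3: unify Int ~ Int  [subst: {e:=(d -> d), d:=c} | 0 pending]
  -> identical, skip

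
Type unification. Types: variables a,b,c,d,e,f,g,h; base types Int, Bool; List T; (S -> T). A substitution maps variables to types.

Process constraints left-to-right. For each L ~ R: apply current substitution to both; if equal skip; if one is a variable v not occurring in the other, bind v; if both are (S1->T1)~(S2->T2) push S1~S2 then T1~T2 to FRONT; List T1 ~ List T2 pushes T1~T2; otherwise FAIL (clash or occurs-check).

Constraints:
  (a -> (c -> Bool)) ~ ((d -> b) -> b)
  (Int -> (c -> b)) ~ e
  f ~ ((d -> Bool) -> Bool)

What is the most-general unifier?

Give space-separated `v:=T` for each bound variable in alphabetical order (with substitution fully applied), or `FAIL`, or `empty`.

step 1: unify (a -> (c -> Bool)) ~ ((d -> b) -> b)  [subst: {-} | 2 pending]
  -> decompose arrow: push a~(d -> b), (c -> Bool)~b
step 2: unify a ~ (d -> b)  [subst: {-} | 3 pending]
  bind a := (d -> b)
step 3: unify (c -> Bool) ~ b  [subst: {a:=(d -> b)} | 2 pending]
  bind b := (c -> Bool)
step 4: unify (Int -> (c -> (c -> Bool))) ~ e  [subst: {a:=(d -> b), b:=(c -> Bool)} | 1 pending]
  bind e := (Int -> (c -> (c -> Bool)))
step 5: unify f ~ ((d -> Bool) -> Bool)  [subst: {a:=(d -> b), b:=(c -> Bool), e:=(Int -> (c -> (c -> Bool)))} | 0 pending]
  bind f := ((d -> Bool) -> Bool)

Answer: a:=(d -> (c -> Bool)) b:=(c -> Bool) e:=(Int -> (c -> (c -> Bool))) f:=((d -> Bool) -> Bool)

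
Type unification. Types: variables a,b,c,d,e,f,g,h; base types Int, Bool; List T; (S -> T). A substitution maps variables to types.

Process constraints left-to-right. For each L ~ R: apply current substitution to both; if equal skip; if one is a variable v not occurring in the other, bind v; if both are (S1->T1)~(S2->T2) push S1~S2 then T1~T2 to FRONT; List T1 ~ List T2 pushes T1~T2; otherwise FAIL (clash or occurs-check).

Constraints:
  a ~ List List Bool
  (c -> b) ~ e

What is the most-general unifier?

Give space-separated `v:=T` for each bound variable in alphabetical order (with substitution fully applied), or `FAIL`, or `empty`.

step 1: unify a ~ List List Bool  [subst: {-} | 1 pending]
  bind a := List List Bool
step 2: unify (c -> b) ~ e  [subst: {a:=List List Bool} | 0 pending]
  bind e := (c -> b)

Answer: a:=List List Bool e:=(c -> b)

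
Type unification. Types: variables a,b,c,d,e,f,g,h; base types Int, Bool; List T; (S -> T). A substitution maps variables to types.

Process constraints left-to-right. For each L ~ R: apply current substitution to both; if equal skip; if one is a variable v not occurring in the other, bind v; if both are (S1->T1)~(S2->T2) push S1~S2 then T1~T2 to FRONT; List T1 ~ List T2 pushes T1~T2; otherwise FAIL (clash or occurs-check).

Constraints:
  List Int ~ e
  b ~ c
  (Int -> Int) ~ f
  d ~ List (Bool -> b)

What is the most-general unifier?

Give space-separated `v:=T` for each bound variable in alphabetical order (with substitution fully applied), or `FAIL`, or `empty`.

Answer: b:=c d:=List (Bool -> c) e:=List Int f:=(Int -> Int)

Derivation:
step 1: unify List Int ~ e  [subst: {-} | 3 pending]
  bind e := List Int
step 2: unify b ~ c  [subst: {e:=List Int} | 2 pending]
  bind b := c
step 3: unify (Int -> Int) ~ f  [subst: {e:=List Int, b:=c} | 1 pending]
  bind f := (Int -> Int)
step 4: unify d ~ List (Bool -> c)  [subst: {e:=List Int, b:=c, f:=(Int -> Int)} | 0 pending]
  bind d := List (Bool -> c)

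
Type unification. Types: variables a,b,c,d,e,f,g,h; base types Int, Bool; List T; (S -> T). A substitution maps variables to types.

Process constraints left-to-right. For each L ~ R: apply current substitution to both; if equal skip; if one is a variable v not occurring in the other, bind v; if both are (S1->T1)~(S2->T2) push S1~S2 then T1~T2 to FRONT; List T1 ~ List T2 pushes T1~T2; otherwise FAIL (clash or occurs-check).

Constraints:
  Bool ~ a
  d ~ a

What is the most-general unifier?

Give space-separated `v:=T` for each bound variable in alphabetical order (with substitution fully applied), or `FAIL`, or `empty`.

step 1: unify Bool ~ a  [subst: {-} | 1 pending]
  bind a := Bool
step 2: unify d ~ Bool  [subst: {a:=Bool} | 0 pending]
  bind d := Bool

Answer: a:=Bool d:=Bool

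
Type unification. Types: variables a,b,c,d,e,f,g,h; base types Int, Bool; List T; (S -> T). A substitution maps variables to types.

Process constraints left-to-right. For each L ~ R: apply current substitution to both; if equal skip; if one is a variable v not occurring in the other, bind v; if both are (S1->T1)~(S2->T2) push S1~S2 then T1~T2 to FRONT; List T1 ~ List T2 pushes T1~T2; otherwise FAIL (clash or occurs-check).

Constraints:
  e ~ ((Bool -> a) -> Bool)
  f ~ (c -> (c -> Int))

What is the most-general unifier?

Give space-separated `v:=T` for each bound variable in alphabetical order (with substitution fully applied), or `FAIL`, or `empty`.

Answer: e:=((Bool -> a) -> Bool) f:=(c -> (c -> Int))

Derivation:
step 1: unify e ~ ((Bool -> a) -> Bool)  [subst: {-} | 1 pending]
  bind e := ((Bool -> a) -> Bool)
step 2: unify f ~ (c -> (c -> Int))  [subst: {e:=((Bool -> a) -> Bool)} | 0 pending]
  bind f := (c -> (c -> Int))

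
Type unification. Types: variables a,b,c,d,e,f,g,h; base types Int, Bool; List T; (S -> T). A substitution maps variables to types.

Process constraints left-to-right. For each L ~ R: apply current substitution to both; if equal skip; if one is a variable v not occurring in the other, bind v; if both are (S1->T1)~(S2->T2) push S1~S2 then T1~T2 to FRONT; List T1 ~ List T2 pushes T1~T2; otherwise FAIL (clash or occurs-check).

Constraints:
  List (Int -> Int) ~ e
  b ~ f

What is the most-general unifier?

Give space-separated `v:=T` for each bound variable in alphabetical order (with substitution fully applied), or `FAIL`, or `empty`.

step 1: unify List (Int -> Int) ~ e  [subst: {-} | 1 pending]
  bind e := List (Int -> Int)
step 2: unify b ~ f  [subst: {e:=List (Int -> Int)} | 0 pending]
  bind b := f

Answer: b:=f e:=List (Int -> Int)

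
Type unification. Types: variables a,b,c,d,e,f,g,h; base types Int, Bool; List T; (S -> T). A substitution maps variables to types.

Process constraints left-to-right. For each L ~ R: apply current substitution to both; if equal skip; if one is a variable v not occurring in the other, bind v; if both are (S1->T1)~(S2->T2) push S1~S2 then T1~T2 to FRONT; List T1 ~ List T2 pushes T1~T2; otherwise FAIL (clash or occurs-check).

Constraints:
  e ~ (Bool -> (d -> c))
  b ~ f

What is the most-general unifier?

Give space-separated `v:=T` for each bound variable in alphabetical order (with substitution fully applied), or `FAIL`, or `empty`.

Answer: b:=f e:=(Bool -> (d -> c))

Derivation:
step 1: unify e ~ (Bool -> (d -> c))  [subst: {-} | 1 pending]
  bind e := (Bool -> (d -> c))
step 2: unify b ~ f  [subst: {e:=(Bool -> (d -> c))} | 0 pending]
  bind b := f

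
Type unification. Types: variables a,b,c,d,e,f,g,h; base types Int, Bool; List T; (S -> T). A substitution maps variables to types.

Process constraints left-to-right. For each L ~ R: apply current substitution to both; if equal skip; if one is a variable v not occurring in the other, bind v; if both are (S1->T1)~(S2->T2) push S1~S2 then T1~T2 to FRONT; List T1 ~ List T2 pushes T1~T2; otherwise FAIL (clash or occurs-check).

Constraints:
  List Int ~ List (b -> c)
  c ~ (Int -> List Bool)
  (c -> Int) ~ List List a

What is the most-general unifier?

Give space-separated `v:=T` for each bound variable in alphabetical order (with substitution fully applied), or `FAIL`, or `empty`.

step 1: unify List Int ~ List (b -> c)  [subst: {-} | 2 pending]
  -> decompose List: push Int~(b -> c)
step 2: unify Int ~ (b -> c)  [subst: {-} | 2 pending]
  clash: Int vs (b -> c)

Answer: FAIL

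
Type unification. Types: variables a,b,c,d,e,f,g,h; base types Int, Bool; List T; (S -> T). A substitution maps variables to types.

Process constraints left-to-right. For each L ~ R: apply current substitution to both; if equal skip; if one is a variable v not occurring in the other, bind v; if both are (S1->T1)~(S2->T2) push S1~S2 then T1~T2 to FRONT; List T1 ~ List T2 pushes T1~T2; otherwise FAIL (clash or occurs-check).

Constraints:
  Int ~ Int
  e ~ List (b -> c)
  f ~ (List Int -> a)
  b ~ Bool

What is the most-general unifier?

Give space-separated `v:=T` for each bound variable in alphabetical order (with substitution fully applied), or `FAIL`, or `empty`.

step 1: unify Int ~ Int  [subst: {-} | 3 pending]
  -> identical, skip
step 2: unify e ~ List (b -> c)  [subst: {-} | 2 pending]
  bind e := List (b -> c)
step 3: unify f ~ (List Int -> a)  [subst: {e:=List (b -> c)} | 1 pending]
  bind f := (List Int -> a)
step 4: unify b ~ Bool  [subst: {e:=List (b -> c), f:=(List Int -> a)} | 0 pending]
  bind b := Bool

Answer: b:=Bool e:=List (Bool -> c) f:=(List Int -> a)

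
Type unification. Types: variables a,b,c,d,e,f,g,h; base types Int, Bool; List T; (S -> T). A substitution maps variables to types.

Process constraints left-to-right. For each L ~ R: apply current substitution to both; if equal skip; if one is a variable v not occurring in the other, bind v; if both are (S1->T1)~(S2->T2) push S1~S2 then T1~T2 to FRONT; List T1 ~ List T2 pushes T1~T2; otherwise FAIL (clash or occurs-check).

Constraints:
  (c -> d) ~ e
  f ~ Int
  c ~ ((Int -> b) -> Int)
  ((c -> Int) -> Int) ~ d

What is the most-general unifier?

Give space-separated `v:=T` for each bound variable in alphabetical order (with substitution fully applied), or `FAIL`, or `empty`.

step 1: unify (c -> d) ~ e  [subst: {-} | 3 pending]
  bind e := (c -> d)
step 2: unify f ~ Int  [subst: {e:=(c -> d)} | 2 pending]
  bind f := Int
step 3: unify c ~ ((Int -> b) -> Int)  [subst: {e:=(c -> d), f:=Int} | 1 pending]
  bind c := ((Int -> b) -> Int)
step 4: unify ((((Int -> b) -> Int) -> Int) -> Int) ~ d  [subst: {e:=(c -> d), f:=Int, c:=((Int -> b) -> Int)} | 0 pending]
  bind d := ((((Int -> b) -> Int) -> Int) -> Int)

Answer: c:=((Int -> b) -> Int) d:=((((Int -> b) -> Int) -> Int) -> Int) e:=(((Int -> b) -> Int) -> ((((Int -> b) -> Int) -> Int) -> Int)) f:=Int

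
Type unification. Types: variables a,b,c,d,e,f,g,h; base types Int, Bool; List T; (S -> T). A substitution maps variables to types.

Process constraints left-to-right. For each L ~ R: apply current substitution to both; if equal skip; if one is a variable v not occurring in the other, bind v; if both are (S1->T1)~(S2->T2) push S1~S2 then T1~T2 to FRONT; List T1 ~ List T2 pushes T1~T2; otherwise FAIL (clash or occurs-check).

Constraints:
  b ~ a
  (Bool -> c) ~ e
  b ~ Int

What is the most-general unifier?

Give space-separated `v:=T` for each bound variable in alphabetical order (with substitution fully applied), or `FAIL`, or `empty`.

Answer: a:=Int b:=Int e:=(Bool -> c)

Derivation:
step 1: unify b ~ a  [subst: {-} | 2 pending]
  bind b := a
step 2: unify (Bool -> c) ~ e  [subst: {b:=a} | 1 pending]
  bind e := (Bool -> c)
step 3: unify a ~ Int  [subst: {b:=a, e:=(Bool -> c)} | 0 pending]
  bind a := Int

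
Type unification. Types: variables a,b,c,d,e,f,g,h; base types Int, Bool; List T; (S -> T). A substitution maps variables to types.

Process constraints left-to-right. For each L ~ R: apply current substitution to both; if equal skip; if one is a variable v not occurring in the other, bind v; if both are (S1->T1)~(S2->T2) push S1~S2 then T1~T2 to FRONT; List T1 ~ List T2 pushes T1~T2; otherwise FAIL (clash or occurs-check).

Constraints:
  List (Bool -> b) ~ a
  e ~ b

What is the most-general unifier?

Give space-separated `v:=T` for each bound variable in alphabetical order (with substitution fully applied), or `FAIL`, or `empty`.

step 1: unify List (Bool -> b) ~ a  [subst: {-} | 1 pending]
  bind a := List (Bool -> b)
step 2: unify e ~ b  [subst: {a:=List (Bool -> b)} | 0 pending]
  bind e := b

Answer: a:=List (Bool -> b) e:=b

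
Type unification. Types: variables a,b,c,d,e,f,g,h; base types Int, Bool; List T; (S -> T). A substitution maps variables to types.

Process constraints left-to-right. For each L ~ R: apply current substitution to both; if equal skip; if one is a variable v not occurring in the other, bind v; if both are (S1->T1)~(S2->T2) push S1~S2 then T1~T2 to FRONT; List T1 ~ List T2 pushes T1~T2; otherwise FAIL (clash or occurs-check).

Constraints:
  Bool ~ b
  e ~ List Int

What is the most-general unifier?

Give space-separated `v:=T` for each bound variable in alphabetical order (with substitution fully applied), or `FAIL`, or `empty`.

step 1: unify Bool ~ b  [subst: {-} | 1 pending]
  bind b := Bool
step 2: unify e ~ List Int  [subst: {b:=Bool} | 0 pending]
  bind e := List Int

Answer: b:=Bool e:=List Int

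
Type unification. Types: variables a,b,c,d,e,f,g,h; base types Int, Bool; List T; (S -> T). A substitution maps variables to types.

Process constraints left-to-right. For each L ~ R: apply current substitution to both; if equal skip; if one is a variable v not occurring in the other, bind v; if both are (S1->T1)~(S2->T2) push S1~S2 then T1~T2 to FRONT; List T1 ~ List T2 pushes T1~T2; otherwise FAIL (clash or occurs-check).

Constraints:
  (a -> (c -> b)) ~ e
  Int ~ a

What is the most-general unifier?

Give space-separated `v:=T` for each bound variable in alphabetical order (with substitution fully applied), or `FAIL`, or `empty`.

step 1: unify (a -> (c -> b)) ~ e  [subst: {-} | 1 pending]
  bind e := (a -> (c -> b))
step 2: unify Int ~ a  [subst: {e:=(a -> (c -> b))} | 0 pending]
  bind a := Int

Answer: a:=Int e:=(Int -> (c -> b))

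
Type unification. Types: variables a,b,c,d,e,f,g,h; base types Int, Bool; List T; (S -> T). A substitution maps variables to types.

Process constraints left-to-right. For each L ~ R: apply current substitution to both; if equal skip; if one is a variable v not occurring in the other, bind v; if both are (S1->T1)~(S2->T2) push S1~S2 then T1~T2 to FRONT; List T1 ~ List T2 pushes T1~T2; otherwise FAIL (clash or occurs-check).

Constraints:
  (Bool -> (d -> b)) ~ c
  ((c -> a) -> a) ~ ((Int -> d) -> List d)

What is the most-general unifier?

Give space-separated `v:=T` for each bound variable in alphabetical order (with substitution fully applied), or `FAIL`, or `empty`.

Answer: FAIL

Derivation:
step 1: unify (Bool -> (d -> b)) ~ c  [subst: {-} | 1 pending]
  bind c := (Bool -> (d -> b))
step 2: unify (((Bool -> (d -> b)) -> a) -> a) ~ ((Int -> d) -> List d)  [subst: {c:=(Bool -> (d -> b))} | 0 pending]
  -> decompose arrow: push ((Bool -> (d -> b)) -> a)~(Int -> d), a~List d
step 3: unify ((Bool -> (d -> b)) -> a) ~ (Int -> d)  [subst: {c:=(Bool -> (d -> b))} | 1 pending]
  -> decompose arrow: push (Bool -> (d -> b))~Int, a~d
step 4: unify (Bool -> (d -> b)) ~ Int  [subst: {c:=(Bool -> (d -> b))} | 2 pending]
  clash: (Bool -> (d -> b)) vs Int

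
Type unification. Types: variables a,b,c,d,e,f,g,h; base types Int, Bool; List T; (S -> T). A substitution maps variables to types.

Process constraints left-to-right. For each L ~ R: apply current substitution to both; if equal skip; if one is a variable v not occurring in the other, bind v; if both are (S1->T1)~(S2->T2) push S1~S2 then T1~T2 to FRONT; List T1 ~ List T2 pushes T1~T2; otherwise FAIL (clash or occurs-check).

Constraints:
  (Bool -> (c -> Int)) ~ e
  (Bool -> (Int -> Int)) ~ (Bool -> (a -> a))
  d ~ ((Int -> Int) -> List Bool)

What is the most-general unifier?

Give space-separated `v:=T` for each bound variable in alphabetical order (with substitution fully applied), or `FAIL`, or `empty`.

step 1: unify (Bool -> (c -> Int)) ~ e  [subst: {-} | 2 pending]
  bind e := (Bool -> (c -> Int))
step 2: unify (Bool -> (Int -> Int)) ~ (Bool -> (a -> a))  [subst: {e:=(Bool -> (c -> Int))} | 1 pending]
  -> decompose arrow: push Bool~Bool, (Int -> Int)~(a -> a)
step 3: unify Bool ~ Bool  [subst: {e:=(Bool -> (c -> Int))} | 2 pending]
  -> identical, skip
step 4: unify (Int -> Int) ~ (a -> a)  [subst: {e:=(Bool -> (c -> Int))} | 1 pending]
  -> decompose arrow: push Int~a, Int~a
step 5: unify Int ~ a  [subst: {e:=(Bool -> (c -> Int))} | 2 pending]
  bind a := Int
step 6: unify Int ~ Int  [subst: {e:=(Bool -> (c -> Int)), a:=Int} | 1 pending]
  -> identical, skip
step 7: unify d ~ ((Int -> Int) -> List Bool)  [subst: {e:=(Bool -> (c -> Int)), a:=Int} | 0 pending]
  bind d := ((Int -> Int) -> List Bool)

Answer: a:=Int d:=((Int -> Int) -> List Bool) e:=(Bool -> (c -> Int))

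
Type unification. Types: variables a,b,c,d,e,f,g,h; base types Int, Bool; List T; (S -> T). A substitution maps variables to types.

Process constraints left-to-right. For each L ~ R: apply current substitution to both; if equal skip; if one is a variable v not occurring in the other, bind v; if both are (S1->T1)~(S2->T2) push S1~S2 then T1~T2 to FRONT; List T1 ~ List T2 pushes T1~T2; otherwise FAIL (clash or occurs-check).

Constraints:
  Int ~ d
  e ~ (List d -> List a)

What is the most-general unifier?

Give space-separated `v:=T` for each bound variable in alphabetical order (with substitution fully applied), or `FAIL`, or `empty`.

step 1: unify Int ~ d  [subst: {-} | 1 pending]
  bind d := Int
step 2: unify e ~ (List Int -> List a)  [subst: {d:=Int} | 0 pending]
  bind e := (List Int -> List a)

Answer: d:=Int e:=(List Int -> List a)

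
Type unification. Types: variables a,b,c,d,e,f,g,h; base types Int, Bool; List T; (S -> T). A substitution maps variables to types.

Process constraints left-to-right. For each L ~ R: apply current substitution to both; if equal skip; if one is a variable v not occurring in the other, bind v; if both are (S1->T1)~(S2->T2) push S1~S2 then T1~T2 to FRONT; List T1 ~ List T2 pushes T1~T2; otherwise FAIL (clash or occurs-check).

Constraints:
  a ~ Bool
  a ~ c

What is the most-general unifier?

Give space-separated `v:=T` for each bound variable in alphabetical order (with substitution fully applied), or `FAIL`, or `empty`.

step 1: unify a ~ Bool  [subst: {-} | 1 pending]
  bind a := Bool
step 2: unify Bool ~ c  [subst: {a:=Bool} | 0 pending]
  bind c := Bool

Answer: a:=Bool c:=Bool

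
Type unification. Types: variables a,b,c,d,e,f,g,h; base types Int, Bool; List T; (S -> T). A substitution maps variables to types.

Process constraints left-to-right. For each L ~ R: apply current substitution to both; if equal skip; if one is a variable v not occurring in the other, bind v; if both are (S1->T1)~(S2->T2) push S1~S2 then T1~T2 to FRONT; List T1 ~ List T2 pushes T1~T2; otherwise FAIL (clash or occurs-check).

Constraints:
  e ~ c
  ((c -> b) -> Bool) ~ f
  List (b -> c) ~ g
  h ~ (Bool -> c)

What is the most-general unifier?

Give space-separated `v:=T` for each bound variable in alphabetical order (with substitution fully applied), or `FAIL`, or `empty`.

step 1: unify e ~ c  [subst: {-} | 3 pending]
  bind e := c
step 2: unify ((c -> b) -> Bool) ~ f  [subst: {e:=c} | 2 pending]
  bind f := ((c -> b) -> Bool)
step 3: unify List (b -> c) ~ g  [subst: {e:=c, f:=((c -> b) -> Bool)} | 1 pending]
  bind g := List (b -> c)
step 4: unify h ~ (Bool -> c)  [subst: {e:=c, f:=((c -> b) -> Bool), g:=List (b -> c)} | 0 pending]
  bind h := (Bool -> c)

Answer: e:=c f:=((c -> b) -> Bool) g:=List (b -> c) h:=(Bool -> c)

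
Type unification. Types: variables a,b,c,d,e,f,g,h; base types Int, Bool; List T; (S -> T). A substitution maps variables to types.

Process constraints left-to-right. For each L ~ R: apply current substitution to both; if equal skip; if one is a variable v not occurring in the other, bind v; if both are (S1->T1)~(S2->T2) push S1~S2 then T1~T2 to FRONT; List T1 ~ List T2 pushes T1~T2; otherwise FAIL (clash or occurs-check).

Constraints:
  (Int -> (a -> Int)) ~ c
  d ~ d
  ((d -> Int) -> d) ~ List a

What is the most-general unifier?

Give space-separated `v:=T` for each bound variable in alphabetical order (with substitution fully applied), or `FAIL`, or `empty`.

step 1: unify (Int -> (a -> Int)) ~ c  [subst: {-} | 2 pending]
  bind c := (Int -> (a -> Int))
step 2: unify d ~ d  [subst: {c:=(Int -> (a -> Int))} | 1 pending]
  -> identical, skip
step 3: unify ((d -> Int) -> d) ~ List a  [subst: {c:=(Int -> (a -> Int))} | 0 pending]
  clash: ((d -> Int) -> d) vs List a

Answer: FAIL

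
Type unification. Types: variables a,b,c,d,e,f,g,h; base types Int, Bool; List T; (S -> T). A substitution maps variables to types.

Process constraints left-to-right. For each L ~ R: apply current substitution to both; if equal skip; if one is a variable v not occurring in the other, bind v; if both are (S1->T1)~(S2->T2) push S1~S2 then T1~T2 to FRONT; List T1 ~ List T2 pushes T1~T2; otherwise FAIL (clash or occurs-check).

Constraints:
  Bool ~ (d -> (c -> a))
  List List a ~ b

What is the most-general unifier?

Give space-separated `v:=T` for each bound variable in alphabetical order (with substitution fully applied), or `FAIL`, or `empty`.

step 1: unify Bool ~ (d -> (c -> a))  [subst: {-} | 1 pending]
  clash: Bool vs (d -> (c -> a))

Answer: FAIL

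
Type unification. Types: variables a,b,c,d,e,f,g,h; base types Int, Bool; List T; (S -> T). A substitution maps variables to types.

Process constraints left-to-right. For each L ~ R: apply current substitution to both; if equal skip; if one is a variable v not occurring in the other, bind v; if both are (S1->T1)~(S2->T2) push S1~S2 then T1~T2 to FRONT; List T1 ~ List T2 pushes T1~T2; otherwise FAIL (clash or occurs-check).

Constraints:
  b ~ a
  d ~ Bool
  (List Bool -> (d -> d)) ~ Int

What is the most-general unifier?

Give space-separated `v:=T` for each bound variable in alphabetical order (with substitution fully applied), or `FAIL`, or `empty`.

Answer: FAIL

Derivation:
step 1: unify b ~ a  [subst: {-} | 2 pending]
  bind b := a
step 2: unify d ~ Bool  [subst: {b:=a} | 1 pending]
  bind d := Bool
step 3: unify (List Bool -> (Bool -> Bool)) ~ Int  [subst: {b:=a, d:=Bool} | 0 pending]
  clash: (List Bool -> (Bool -> Bool)) vs Int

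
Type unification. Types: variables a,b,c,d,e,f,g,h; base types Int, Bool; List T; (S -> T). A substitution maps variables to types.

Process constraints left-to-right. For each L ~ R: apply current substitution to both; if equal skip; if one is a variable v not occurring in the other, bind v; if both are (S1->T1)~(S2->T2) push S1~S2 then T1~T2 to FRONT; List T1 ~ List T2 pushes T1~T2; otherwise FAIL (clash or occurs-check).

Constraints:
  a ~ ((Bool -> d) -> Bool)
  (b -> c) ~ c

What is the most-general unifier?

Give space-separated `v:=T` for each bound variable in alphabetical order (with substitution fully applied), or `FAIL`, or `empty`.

Answer: FAIL

Derivation:
step 1: unify a ~ ((Bool -> d) -> Bool)  [subst: {-} | 1 pending]
  bind a := ((Bool -> d) -> Bool)
step 2: unify (b -> c) ~ c  [subst: {a:=((Bool -> d) -> Bool)} | 0 pending]
  occurs-check fail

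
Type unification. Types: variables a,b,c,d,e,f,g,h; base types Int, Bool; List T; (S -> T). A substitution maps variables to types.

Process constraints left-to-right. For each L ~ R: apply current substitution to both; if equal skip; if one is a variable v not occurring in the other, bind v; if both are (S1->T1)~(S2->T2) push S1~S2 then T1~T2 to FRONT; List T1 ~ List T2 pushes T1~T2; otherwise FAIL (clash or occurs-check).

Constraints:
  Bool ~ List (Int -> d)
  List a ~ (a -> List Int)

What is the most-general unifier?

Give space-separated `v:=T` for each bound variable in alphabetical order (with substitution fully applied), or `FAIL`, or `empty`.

Answer: FAIL

Derivation:
step 1: unify Bool ~ List (Int -> d)  [subst: {-} | 1 pending]
  clash: Bool vs List (Int -> d)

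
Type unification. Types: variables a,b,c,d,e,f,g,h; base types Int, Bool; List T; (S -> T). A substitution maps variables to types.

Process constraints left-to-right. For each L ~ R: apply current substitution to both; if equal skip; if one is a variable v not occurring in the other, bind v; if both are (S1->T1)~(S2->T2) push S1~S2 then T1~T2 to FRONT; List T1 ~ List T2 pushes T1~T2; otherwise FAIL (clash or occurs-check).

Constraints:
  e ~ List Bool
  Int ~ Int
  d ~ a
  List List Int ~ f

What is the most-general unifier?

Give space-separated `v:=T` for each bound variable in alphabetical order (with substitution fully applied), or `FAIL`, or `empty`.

step 1: unify e ~ List Bool  [subst: {-} | 3 pending]
  bind e := List Bool
step 2: unify Int ~ Int  [subst: {e:=List Bool} | 2 pending]
  -> identical, skip
step 3: unify d ~ a  [subst: {e:=List Bool} | 1 pending]
  bind d := a
step 4: unify List List Int ~ f  [subst: {e:=List Bool, d:=a} | 0 pending]
  bind f := List List Int

Answer: d:=a e:=List Bool f:=List List Int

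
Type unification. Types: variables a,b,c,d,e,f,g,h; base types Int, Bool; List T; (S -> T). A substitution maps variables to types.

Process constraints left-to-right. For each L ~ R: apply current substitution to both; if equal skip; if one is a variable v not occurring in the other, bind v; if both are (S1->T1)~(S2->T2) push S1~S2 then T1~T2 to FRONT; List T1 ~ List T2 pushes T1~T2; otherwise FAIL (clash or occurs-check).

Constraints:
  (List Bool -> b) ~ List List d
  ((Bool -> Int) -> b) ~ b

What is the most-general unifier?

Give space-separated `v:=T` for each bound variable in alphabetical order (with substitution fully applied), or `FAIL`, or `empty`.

Answer: FAIL

Derivation:
step 1: unify (List Bool -> b) ~ List List d  [subst: {-} | 1 pending]
  clash: (List Bool -> b) vs List List d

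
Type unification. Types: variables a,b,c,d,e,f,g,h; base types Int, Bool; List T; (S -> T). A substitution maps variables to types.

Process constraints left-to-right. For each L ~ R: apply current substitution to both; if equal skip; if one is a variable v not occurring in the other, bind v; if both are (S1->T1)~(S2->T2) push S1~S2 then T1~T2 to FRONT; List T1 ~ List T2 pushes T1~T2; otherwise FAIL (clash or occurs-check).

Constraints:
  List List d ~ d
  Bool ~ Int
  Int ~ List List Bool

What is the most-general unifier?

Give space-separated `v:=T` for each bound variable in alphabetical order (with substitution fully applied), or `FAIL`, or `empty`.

Answer: FAIL

Derivation:
step 1: unify List List d ~ d  [subst: {-} | 2 pending]
  occurs-check fail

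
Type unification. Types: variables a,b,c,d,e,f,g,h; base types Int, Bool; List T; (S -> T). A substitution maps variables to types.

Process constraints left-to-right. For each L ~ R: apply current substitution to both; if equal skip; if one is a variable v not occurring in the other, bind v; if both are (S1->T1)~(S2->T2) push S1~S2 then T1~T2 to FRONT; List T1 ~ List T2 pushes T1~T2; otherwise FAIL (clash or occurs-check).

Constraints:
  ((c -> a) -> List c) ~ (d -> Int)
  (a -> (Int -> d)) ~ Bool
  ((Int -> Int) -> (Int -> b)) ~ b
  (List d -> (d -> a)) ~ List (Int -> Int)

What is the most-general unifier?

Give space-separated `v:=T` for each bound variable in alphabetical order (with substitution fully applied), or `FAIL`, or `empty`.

Answer: FAIL

Derivation:
step 1: unify ((c -> a) -> List c) ~ (d -> Int)  [subst: {-} | 3 pending]
  -> decompose arrow: push (c -> a)~d, List c~Int
step 2: unify (c -> a) ~ d  [subst: {-} | 4 pending]
  bind d := (c -> a)
step 3: unify List c ~ Int  [subst: {d:=(c -> a)} | 3 pending]
  clash: List c vs Int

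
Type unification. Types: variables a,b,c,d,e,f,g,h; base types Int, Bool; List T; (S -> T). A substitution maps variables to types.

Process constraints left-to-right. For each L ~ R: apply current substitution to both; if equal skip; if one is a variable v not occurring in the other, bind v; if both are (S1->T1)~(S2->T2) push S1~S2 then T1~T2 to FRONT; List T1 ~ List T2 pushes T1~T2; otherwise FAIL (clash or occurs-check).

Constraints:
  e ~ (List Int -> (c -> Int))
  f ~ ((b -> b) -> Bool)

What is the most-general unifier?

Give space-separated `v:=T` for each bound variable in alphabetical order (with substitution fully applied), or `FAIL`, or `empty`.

Answer: e:=(List Int -> (c -> Int)) f:=((b -> b) -> Bool)

Derivation:
step 1: unify e ~ (List Int -> (c -> Int))  [subst: {-} | 1 pending]
  bind e := (List Int -> (c -> Int))
step 2: unify f ~ ((b -> b) -> Bool)  [subst: {e:=(List Int -> (c -> Int))} | 0 pending]
  bind f := ((b -> b) -> Bool)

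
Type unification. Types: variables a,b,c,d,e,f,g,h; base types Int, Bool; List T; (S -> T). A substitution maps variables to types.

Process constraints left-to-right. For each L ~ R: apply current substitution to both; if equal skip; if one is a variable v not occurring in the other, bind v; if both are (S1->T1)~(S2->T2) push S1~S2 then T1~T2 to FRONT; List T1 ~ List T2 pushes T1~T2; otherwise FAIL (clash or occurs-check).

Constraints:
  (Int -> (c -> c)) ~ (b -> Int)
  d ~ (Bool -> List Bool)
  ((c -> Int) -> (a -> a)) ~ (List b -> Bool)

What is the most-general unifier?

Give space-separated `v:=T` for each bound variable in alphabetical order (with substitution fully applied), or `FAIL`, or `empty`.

step 1: unify (Int -> (c -> c)) ~ (b -> Int)  [subst: {-} | 2 pending]
  -> decompose arrow: push Int~b, (c -> c)~Int
step 2: unify Int ~ b  [subst: {-} | 3 pending]
  bind b := Int
step 3: unify (c -> c) ~ Int  [subst: {b:=Int} | 2 pending]
  clash: (c -> c) vs Int

Answer: FAIL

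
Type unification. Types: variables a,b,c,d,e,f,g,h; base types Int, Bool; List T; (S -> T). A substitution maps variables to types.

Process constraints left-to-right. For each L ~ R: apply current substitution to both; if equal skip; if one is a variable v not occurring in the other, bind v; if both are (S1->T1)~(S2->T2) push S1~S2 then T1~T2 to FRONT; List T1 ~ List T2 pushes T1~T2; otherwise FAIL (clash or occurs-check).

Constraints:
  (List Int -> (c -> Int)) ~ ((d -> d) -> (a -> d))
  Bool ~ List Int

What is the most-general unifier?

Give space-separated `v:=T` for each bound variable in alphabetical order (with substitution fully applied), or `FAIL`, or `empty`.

Answer: FAIL

Derivation:
step 1: unify (List Int -> (c -> Int)) ~ ((d -> d) -> (a -> d))  [subst: {-} | 1 pending]
  -> decompose arrow: push List Int~(d -> d), (c -> Int)~(a -> d)
step 2: unify List Int ~ (d -> d)  [subst: {-} | 2 pending]
  clash: List Int vs (d -> d)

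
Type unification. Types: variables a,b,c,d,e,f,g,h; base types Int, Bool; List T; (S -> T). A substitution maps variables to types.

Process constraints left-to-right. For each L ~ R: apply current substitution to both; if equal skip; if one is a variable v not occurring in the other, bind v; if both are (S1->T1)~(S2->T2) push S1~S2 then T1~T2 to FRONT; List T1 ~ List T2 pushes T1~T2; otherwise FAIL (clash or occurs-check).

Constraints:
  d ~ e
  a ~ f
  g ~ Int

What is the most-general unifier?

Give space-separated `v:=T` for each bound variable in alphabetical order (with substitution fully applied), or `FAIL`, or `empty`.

Answer: a:=f d:=e g:=Int

Derivation:
step 1: unify d ~ e  [subst: {-} | 2 pending]
  bind d := e
step 2: unify a ~ f  [subst: {d:=e} | 1 pending]
  bind a := f
step 3: unify g ~ Int  [subst: {d:=e, a:=f} | 0 pending]
  bind g := Int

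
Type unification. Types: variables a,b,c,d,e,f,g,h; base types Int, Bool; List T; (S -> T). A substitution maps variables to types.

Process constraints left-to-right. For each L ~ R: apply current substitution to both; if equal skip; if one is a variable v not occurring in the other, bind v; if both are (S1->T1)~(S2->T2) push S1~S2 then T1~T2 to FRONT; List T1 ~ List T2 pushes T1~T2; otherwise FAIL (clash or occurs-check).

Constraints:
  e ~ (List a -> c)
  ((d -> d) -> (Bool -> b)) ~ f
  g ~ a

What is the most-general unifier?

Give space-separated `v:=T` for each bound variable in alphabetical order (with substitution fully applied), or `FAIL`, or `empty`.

step 1: unify e ~ (List a -> c)  [subst: {-} | 2 pending]
  bind e := (List a -> c)
step 2: unify ((d -> d) -> (Bool -> b)) ~ f  [subst: {e:=(List a -> c)} | 1 pending]
  bind f := ((d -> d) -> (Bool -> b))
step 3: unify g ~ a  [subst: {e:=(List a -> c), f:=((d -> d) -> (Bool -> b))} | 0 pending]
  bind g := a

Answer: e:=(List a -> c) f:=((d -> d) -> (Bool -> b)) g:=a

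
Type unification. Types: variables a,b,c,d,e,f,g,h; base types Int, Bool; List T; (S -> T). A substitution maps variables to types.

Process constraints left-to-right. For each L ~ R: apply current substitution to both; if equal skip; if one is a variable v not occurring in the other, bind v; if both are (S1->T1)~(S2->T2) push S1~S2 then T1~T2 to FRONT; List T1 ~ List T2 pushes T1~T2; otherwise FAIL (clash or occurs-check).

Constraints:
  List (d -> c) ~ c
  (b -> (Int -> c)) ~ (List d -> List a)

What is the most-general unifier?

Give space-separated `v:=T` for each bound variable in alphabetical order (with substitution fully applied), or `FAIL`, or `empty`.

step 1: unify List (d -> c) ~ c  [subst: {-} | 1 pending]
  occurs-check fail

Answer: FAIL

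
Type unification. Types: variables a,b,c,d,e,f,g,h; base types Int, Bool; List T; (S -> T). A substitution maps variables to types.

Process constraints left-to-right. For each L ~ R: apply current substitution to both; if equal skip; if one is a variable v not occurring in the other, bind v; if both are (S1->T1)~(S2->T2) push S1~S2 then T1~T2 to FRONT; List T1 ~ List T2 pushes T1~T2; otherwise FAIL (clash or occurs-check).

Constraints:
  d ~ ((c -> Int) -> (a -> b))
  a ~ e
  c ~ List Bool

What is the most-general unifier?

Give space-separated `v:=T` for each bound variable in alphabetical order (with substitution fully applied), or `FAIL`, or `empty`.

step 1: unify d ~ ((c -> Int) -> (a -> b))  [subst: {-} | 2 pending]
  bind d := ((c -> Int) -> (a -> b))
step 2: unify a ~ e  [subst: {d:=((c -> Int) -> (a -> b))} | 1 pending]
  bind a := e
step 3: unify c ~ List Bool  [subst: {d:=((c -> Int) -> (a -> b)), a:=e} | 0 pending]
  bind c := List Bool

Answer: a:=e c:=List Bool d:=((List Bool -> Int) -> (e -> b))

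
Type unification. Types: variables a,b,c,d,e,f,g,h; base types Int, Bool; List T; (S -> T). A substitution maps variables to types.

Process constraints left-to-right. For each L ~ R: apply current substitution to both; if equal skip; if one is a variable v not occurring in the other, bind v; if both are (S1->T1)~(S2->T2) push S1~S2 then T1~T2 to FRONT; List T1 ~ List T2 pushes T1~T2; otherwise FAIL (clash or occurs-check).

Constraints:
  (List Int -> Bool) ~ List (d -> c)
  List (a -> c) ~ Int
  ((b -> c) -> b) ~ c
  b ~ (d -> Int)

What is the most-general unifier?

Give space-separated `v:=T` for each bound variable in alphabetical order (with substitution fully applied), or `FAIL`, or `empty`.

Answer: FAIL

Derivation:
step 1: unify (List Int -> Bool) ~ List (d -> c)  [subst: {-} | 3 pending]
  clash: (List Int -> Bool) vs List (d -> c)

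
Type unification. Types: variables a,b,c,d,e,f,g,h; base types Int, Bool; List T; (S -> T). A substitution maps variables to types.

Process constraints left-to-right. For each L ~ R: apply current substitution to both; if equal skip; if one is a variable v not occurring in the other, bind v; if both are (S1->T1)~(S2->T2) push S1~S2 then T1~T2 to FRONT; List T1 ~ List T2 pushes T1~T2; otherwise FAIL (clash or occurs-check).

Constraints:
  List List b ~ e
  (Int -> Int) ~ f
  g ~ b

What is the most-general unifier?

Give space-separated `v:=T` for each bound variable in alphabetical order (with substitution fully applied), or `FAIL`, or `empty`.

Answer: e:=List List b f:=(Int -> Int) g:=b

Derivation:
step 1: unify List List b ~ e  [subst: {-} | 2 pending]
  bind e := List List b
step 2: unify (Int -> Int) ~ f  [subst: {e:=List List b} | 1 pending]
  bind f := (Int -> Int)
step 3: unify g ~ b  [subst: {e:=List List b, f:=(Int -> Int)} | 0 pending]
  bind g := b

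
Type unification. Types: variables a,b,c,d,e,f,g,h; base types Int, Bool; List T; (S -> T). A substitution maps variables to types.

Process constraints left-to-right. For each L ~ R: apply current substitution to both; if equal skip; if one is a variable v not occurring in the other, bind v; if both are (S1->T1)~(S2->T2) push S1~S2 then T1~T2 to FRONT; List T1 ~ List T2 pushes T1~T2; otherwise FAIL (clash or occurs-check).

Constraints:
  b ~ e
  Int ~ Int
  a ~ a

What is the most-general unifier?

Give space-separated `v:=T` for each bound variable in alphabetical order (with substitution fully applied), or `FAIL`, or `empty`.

step 1: unify b ~ e  [subst: {-} | 2 pending]
  bind b := e
step 2: unify Int ~ Int  [subst: {b:=e} | 1 pending]
  -> identical, skip
step 3: unify a ~ a  [subst: {b:=e} | 0 pending]
  -> identical, skip

Answer: b:=e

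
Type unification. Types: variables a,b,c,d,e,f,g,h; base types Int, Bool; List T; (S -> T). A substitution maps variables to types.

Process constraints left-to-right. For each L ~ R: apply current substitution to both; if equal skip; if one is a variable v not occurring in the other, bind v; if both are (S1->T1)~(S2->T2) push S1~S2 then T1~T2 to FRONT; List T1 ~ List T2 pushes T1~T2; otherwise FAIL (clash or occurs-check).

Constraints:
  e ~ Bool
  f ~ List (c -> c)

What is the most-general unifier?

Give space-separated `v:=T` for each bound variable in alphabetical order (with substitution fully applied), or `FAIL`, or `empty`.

step 1: unify e ~ Bool  [subst: {-} | 1 pending]
  bind e := Bool
step 2: unify f ~ List (c -> c)  [subst: {e:=Bool} | 0 pending]
  bind f := List (c -> c)

Answer: e:=Bool f:=List (c -> c)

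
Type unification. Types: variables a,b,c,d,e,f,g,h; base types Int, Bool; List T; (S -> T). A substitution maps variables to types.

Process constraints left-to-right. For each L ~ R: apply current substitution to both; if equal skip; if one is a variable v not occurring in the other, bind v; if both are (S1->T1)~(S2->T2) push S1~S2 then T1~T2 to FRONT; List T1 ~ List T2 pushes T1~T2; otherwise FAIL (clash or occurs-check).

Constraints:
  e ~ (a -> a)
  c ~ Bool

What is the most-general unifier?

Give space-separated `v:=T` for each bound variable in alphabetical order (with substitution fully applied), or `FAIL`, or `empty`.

Answer: c:=Bool e:=(a -> a)

Derivation:
step 1: unify e ~ (a -> a)  [subst: {-} | 1 pending]
  bind e := (a -> a)
step 2: unify c ~ Bool  [subst: {e:=(a -> a)} | 0 pending]
  bind c := Bool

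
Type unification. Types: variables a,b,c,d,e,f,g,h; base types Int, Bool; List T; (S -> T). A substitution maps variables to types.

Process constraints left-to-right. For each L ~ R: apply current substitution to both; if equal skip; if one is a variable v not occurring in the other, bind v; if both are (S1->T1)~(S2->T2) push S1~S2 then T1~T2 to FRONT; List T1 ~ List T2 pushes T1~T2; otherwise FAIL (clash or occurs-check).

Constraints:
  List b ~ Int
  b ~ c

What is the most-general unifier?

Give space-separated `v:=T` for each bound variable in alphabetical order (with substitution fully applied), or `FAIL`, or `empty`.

Answer: FAIL

Derivation:
step 1: unify List b ~ Int  [subst: {-} | 1 pending]
  clash: List b vs Int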